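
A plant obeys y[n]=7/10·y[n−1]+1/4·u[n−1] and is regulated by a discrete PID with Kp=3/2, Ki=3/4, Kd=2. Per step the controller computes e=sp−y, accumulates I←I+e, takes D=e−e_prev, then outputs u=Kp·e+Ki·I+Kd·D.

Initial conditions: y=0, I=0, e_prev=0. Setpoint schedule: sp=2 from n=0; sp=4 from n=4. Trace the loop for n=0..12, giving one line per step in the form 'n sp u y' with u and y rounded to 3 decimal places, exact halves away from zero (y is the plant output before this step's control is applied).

0 2 8.500 0.000
1 2 -3.031 2.125
2 2 7.055 0.730
3 2 -1.348 2.275
4 4 14.368 1.255
5 4 -3.278 4.471
6 4 11.983 2.310
7 4 -0.858 4.613
8 4 10.081 3.014
9 4 0.756 4.630
10 4 8.615 3.430
11 4 1.862 4.555
12 4 7.525 3.654

(exact arithmetic carried between steps; '≈' marks a value shown rounded to 6 d.p. or computed from one; I and e_prev carry over from the previous line; the table rounds u and y to 3 d.p., halves away from zero)
n=0: y=0, sp=2, e=sp−y=2; I=2, D=e−e_prev=2; u=3/2·2+3/4·2+2·2=8.5; next y=7/10·0+1/4·8.5=2.125
n=1: y=2.125, sp=2, e=sp−y=-0.125; I=1.875, D=e−e_prev=-2.125; u=3/2·(-0.125)+3/4·1.875+2·(-2.125)=-3.03125; next y=7/10·2.125+1/4·(-3.03125)≈0.729688
n=2: y≈0.729688, sp=2, e=sp−y≈1.270313; I≈3.145313, D=e−e_prev≈1.395313; u=3/2·1.270313+3/4·3.145313+2·1.395313≈7.055078; next y=7/10·0.729688+1/4·7.055078≈2.274551
n=3: y≈2.274551, sp=2, e=sp−y≈-0.274551; I≈2.870762, D=e−e_prev≈-1.544863; u=3/2·(-0.274551)+3/4·2.870762+2·(-1.544863)≈-1.348481; next y=7/10·2.274551+1/4·(-1.348481)≈1.255065
n=4: y≈1.255065, sp=4, e=sp−y≈2.744935; I≈5.615697, D=e−e_prev≈3.019486; u=3/2·2.744935+3/4·5.615697+2·3.019486≈14.368146; next y=7/10·1.255065+1/4·14.368146≈4.470582
n=5: y≈4.470582, sp=4, e=sp−y≈-0.470582; I≈5.145114, D=e−e_prev≈-3.215517; u=3/2·(-0.470582)+3/4·5.145114+2·(-3.215517)≈-3.278071; next y=7/10·4.470582+1/4·(-3.278071)≈2.309890
n=6: y≈2.309890, sp=4, e=sp−y≈1.690110; I≈6.835225, D=e−e_prev≈2.160692; u=3/2·1.690110+3/4·6.835225+2·2.160692≈11.982969; next y=7/10·2.309890+1/4·11.982969≈4.612665
n=7: y≈4.612665, sp=4, e=sp−y≈-0.612665; I≈6.222560, D=e−e_prev≈-2.302775; u=3/2·(-0.612665)+3/4·6.222560+2·(-2.302775)≈-0.857628; next y=7/10·4.612665+1/4·(-0.857628)≈3.014458
n=8: y≈3.014458, sp=4, e=sp−y≈0.985542; I≈7.208101, D=e−e_prev≈1.598207; u=3/2·0.985542+3/4·7.208101+2·1.598207≈10.080801; next y=7/10·3.014458+1/4·10.080801≈4.630321
n=9: y≈4.630321, sp=4, e=sp−y≈-0.630321; I≈6.577780, D=e−e_prev≈-1.615863; u=3/2·(-0.630321)+3/4·6.577780+2·(-1.615863)≈0.756127; next y=7/10·4.630321+1/4·0.756127≈3.430257
n=10: y≈3.430257, sp=4, e=sp−y≈0.569743; I≈7.147523, D=e−e_prev≈1.200065; u=3/2·0.569743+3/4·7.147523+2·1.200065≈8.615386; next y=7/10·3.430257+1/4·8.615386≈4.555026
n=11: y≈4.555026, sp=4, e=sp−y≈-0.555026; I≈6.592497, D=e−e_prev≈-1.124770; u=3/2·(-0.555026)+3/4·6.592497+2·(-1.124770)≈1.862294; next y=7/10·4.555026+1/4·1.862294≈3.654092
n=12: y≈3.654092, sp=4, e=sp−y≈0.345908; I≈6.938405, D=e−e_prev≈0.900934; u=3/2·0.345908+3/4·6.938405+2·0.900934≈7.524535; next y=7/10·3.654092+1/4·7.524535≈4.438998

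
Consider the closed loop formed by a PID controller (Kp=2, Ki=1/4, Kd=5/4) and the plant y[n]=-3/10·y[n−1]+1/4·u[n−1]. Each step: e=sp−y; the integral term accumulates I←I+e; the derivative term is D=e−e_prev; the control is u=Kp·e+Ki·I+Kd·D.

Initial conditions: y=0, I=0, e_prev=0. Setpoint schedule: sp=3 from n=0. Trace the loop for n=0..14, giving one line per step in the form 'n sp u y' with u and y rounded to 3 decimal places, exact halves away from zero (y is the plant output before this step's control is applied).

0 3 10.500 0.000
1 3 -1.688 2.625
2 3 15.108 -1.209
3 3 -7.355 4.140
4 3 24.318 -3.081
5 3 -18.482 7.004
6 3 41.161 -6.722
7 3 -40.165 12.307
8 3 72.434 -13.733
9 3 -81.799 22.229
10 3 131.060 -27.118
11 3 -161.160 40.901
12 3 241.501 -52.560
13 3 -311.897 76.143
14 3 450.058 -100.817

(exact arithmetic carried between steps; '≈' marks a value shown rounded to 6 d.p. or computed from one; I and e_prev carry over from the previous line; the table rounds u and y to 3 d.p., halves away from zero)
n=0: y=0, sp=3, e=sp−y=3; I=3, D=e−e_prev=3; u=2·3+1/4·3+5/4·3=10.5; next y=-3/10·0+1/4·10.5=2.625
n=1: y=2.625, sp=3, e=sp−y=0.375; I=3.375, D=e−e_prev=-2.625; u=2·0.375+1/4·3.375+5/4·(-2.625)=-1.6875; next y=-3/10·2.625+1/4·(-1.6875)=-1.209375
n=2: y=-1.209375, sp=3, e=sp−y=4.209375; I=7.584375, D=e−e_prev=3.834375; u=2·4.209375+1/4·7.584375+5/4·3.834375≈15.107813; next y=-3/10·(-1.209375)+1/4·15.107813≈4.139766
n=3: y≈4.139766, sp=3, e=sp−y≈-1.139766; I≈6.444609, D=e−e_prev≈-5.349141; u=2·(-1.139766)+1/4·6.444609+5/4·(-5.349141)≈-7.354805; next y=-3/10·4.139766+1/4·(-7.354805)≈-3.080631
n=4: y≈-3.080631, sp=3, e=sp−y≈6.080631; I≈12.525240, D=e−e_prev≈7.220396; u=2·6.080631+1/4·12.525240+5/4·7.220396≈24.318067; next y=-3/10·(-3.080631)+1/4·24.318067≈7.003706
n=5: y≈7.003706, sp=3, e=sp−y≈-4.003706; I≈8.521534, D=e−e_prev≈-10.084337; u=2·(-4.003706)+1/4·8.521534+5/4·(-10.084337)≈-18.482450; next y=-3/10·7.003706+1/4·(-18.482450)≈-6.721724
n=6: y≈-6.721724, sp=3, e=sp−y≈9.721724; I≈18.243258, D=e−e_prev≈13.725430; u=2·9.721724+1/4·18.243258+5/4·13.725430≈41.161051; next y=-3/10·(-6.721724)+1/4·41.161051≈12.306780
n=7: y≈12.306780, sp=3, e=sp−y≈-9.306780; I≈8.936478, D=e−e_prev≈-19.028504; u=2·(-9.306780)+1/4·8.936478+5/4·(-19.028504)≈-40.165071; next y=-3/10·12.306780+1/4·(-40.165071)≈-13.733302
n=8: y≈-13.733302, sp=3, e=sp−y≈16.733302; I≈25.669780, D=e−e_prev≈26.040082; u=2·16.733302+1/4·25.669780+5/4·26.040082≈72.434151; next y=-3/10·(-13.733302)+1/4·72.434151≈22.228528
n=9: y≈22.228528, sp=3, e=sp−y≈-19.228528; I≈6.441252, D=e−e_prev≈-35.961830; u=2·(-19.228528)+1/4·6.441252+5/4·(-35.961830)≈-81.799031; next y=-3/10·22.228528+1/4·(-81.799031)≈-27.118316
n=10: y≈-27.118316, sp=3, e=sp−y≈30.118316; I≈36.559568, D=e−e_prev≈49.346845; u=2·30.118316+1/4·36.559568+5/4·49.346845≈131.060080; next y=-3/10·(-27.118316)+1/4·131.060080≈40.900515
n=11: y≈40.900515, sp=3, e=sp−y≈-37.900515; I≈-1.340947, D=e−e_prev≈-68.018831; u=2·(-37.900515)+1/4·(-1.340947)+5/4·(-68.018831)≈-161.159806; next y=-3/10·40.900515+1/4·(-161.159806)≈-52.560106
n=12: y≈-52.560106, sp=3, e=sp−y≈55.560106; I≈54.219159, D=e−e_prev≈93.460621; u=2·55.560106+1/4·54.219159+5/4·93.460621≈241.500778; next y=-3/10·(-52.560106)+1/4·241.500778≈76.143226
n=13: y≈76.143226, sp=3, e=sp−y≈-73.143226; I≈-18.924067, D=e−e_prev≈-128.703332; u=2·(-73.143226)+1/4·(-18.924067)+5/4·(-128.703332)≈-311.896634; next y=-3/10·76.143226+1/4·(-311.896634)≈-100.817126
n=14: y≈-100.817126, sp=3, e=sp−y≈103.817126; I≈84.893059, D=e−e_prev≈176.960353; u=2·103.817126+1/4·84.893059+5/4·176.960353≈450.057959; next y=-3/10·(-100.817126)+1/4·450.057959≈142.759628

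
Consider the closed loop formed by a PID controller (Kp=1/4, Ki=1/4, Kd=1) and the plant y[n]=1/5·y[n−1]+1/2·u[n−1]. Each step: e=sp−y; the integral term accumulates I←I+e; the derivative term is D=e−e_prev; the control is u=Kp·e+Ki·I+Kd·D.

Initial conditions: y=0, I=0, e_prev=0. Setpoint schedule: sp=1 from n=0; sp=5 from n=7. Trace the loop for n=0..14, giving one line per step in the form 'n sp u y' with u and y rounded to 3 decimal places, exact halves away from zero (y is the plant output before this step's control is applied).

(exact arithmetic carried between steps; '≈' marks a value shown rounded to 6 d.p. or computed from one; I and e_prev carry over from the previous line; the table rounds u and y to 3 d.p., halves away from zero)
n=0: y=0, sp=1, e=sp−y=1; I=1, D=e−e_prev=1; u=1/4·1+1/4·1+1·1=1.5; next y=1/5·0+1/2·1.5=0.75
n=1: y=0.75, sp=1, e=sp−y=0.25; I=1.25, D=e−e_prev=-0.75; u=1/4·0.25+1/4·1.25+1·(-0.75)=-0.375; next y=1/5·0.75+1/2·(-0.375)=-0.0375
n=2: y=-0.0375, sp=1, e=sp−y=1.0375; I=2.2875, D=e−e_prev=0.7875; u=1/4·1.0375+1/4·2.2875+1·0.7875=1.61875; next y=1/5·(-0.0375)+1/2·1.61875=0.801875
n=3: y=0.801875, sp=1, e=sp−y=0.198125; I=2.485625, D=e−e_prev=-0.839375; u=1/4·0.198125+1/4·2.485625+1·(-0.839375)≈-0.168438; next y=1/5·0.801875+1/2·(-0.168438)≈0.076156
n=4: y≈0.076156, sp=1, e=sp−y≈0.923844; I≈3.409469, D=e−e_prev≈0.725719; u=1/4·0.923844+1/4·3.409469+1·0.725719≈1.809047; next y=1/5·0.076156+1/2·1.809047≈0.919755
n=5: y≈0.919755, sp=1, e=sp−y≈0.080245; I≈3.489714, D=e−e_prev≈-0.843598; u=1/4·0.080245+1/4·3.489714+1·(-0.843598)≈0.048891; next y=1/5·0.919755+1/2·0.048891≈0.208397
n=6: y≈0.208397, sp=1, e=sp−y≈0.791603; I≈4.281317, D=e−e_prev≈0.711358; u=1/4·0.791603+1/4·4.281317+1·0.711358≈1.979588; next y=1/5·0.208397+1/2·1.979588≈1.031473
n=7: y≈1.031473, sp=5, e=sp−y≈3.968527; I≈8.249844, D=e−e_prev≈3.176923; u=1/4·3.968527+1/4·8.249844+1·3.176923≈6.231516; next y=1/5·1.031473+1/2·6.231516≈3.322053
n=8: y≈3.322053, sp=5, e=sp−y≈1.677947; I≈9.927791, D=e−e_prev≈-2.290579; u=1/4·1.677947+1/4·9.927791+1·(-2.290579)≈0.610856; next y=1/5·3.322053+1/2·0.610856≈0.969838
n=9: y≈0.969838, sp=5, e=sp−y≈4.030162; I≈13.957953, D=e−e_prev≈2.352214; u=1/4·4.030162+1/4·13.957953+1·2.352214≈6.849243; next y=1/5·0.969838+1/2·6.849243≈3.618589
n=10: y≈3.618589, sp=5, e=sp−y≈1.381411; I≈15.339364, D=e−e_prev≈-2.648751; u=1/4·1.381411+1/4·15.339364+1·(-2.648751)≈1.531443; next y=1/5·3.618589+1/2·1.531443≈1.489439
n=11: y≈1.489439, sp=5, e=sp−y≈3.510561; I≈18.849925, D=e−e_prev≈2.129150; u=1/4·3.510561+1/4·18.849925+1·2.129150≈7.719271; next y=1/5·1.489439+1/2·7.719271≈4.157523
n=12: y≈4.157523, sp=5, e=sp−y≈0.842477; I≈19.692401, D=e−e_prev≈-2.668084; u=1/4·0.842477+1/4·19.692401+1·(-2.668084)≈2.465635; next y=1/5·4.157523+1/2·2.465635≈2.064322
n=13: y≈2.064322, sp=5, e=sp−y≈2.935678; I≈22.628079, D=e−e_prev≈2.093201; u=1/4·2.935678+1/4·22.628079+1·2.093201≈8.484140; next y=1/5·2.064322+1/2·8.484140≈4.654935
n=14: y≈4.654935, sp=5, e=sp−y≈0.345065; I≈22.973144, D=e−e_prev≈-2.590612; u=1/4·0.345065+1/4·22.973144+1·(-2.590612)≈3.238940; next y=1/5·4.654935+1/2·3.238940≈2.550457

0 1 1.500 0.000
1 1 -0.375 0.750
2 1 1.619 -0.038
3 1 -0.168 0.802
4 1 1.809 0.076
5 1 0.049 0.920
6 1 1.980 0.208
7 5 6.232 1.031
8 5 0.611 3.322
9 5 6.849 0.970
10 5 1.531 3.619
11 5 7.719 1.489
12 5 2.466 4.158
13 5 8.484 2.064
14 5 3.239 4.655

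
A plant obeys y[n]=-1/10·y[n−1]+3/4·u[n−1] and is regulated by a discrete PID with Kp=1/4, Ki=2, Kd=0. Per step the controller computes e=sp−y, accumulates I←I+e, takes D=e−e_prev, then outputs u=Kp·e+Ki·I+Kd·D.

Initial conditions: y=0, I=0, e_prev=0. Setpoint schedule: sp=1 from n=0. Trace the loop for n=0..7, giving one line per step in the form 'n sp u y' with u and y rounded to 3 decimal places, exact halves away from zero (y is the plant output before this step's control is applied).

(exact arithmetic carried between steps; '≈' marks a value shown rounded to 6 d.p. or computed from one; I and e_prev carry over from the previous line; the table rounds u and y to 3 d.p., halves away from zero)
n=0: y=0, sp=1, e=sp−y=1; I=1, D=e−e_prev=1; u=1/4·1+2·1+0·1=2.25; next y=-1/10·0+3/4·2.25=1.6875
n=1: y=1.6875, sp=1, e=sp−y=-0.6875; I=0.3125, D=e−e_prev=-1.6875; u=1/4·(-0.6875)+2·0.3125+0·(-1.6875)=0.453125; next y=-1/10·1.6875+3/4·0.453125≈0.171094
n=2: y≈0.171094, sp=1, e=sp−y≈0.828906; I≈1.141406, D=e−e_prev≈1.516406; u=1/4·0.828906+2·1.141406+0·1.516406≈2.490039; next y=-1/10·0.171094+3/4·2.490039≈1.850420
n=3: y≈1.850420, sp=1, e=sp−y≈-0.850420; I≈0.290986, D=e−e_prev≈-1.679326; u=1/4·(-0.850420)+2·0.290986+0·(-1.679326)≈0.369368; next y=-1/10·1.850420+3/4·0.369368≈0.091984
n=4: y≈0.091984, sp=1, e=sp−y≈0.908016; I≈1.199003, D=e−e_prev≈1.758436; u=1/4·0.908016+2·1.199003+0·1.758436≈2.625009; next y=-1/10·0.091984+3/4·2.625009≈1.959559
n=5: y≈1.959559, sp=1, e=sp−y≈-0.959559; I≈0.239444, D=e−e_prev≈-1.867575; u=1/4·(-0.959559)+2·0.239444+0·(-1.867575)≈0.238998; next y=-1/10·1.959559+3/4·0.238998≈-0.016707
n=6: y≈-0.016707, sp=1, e=sp−y≈1.016707; I≈1.256151, D=e−e_prev≈1.976266; u=1/4·1.016707+2·1.256151+0·1.976266≈2.766479; next y=-1/10·(-0.016707)+3/4·2.766479≈2.076530
n=7: y≈2.076530, sp=1, e=sp−y≈-1.076530; I≈0.179621, D=e−e_prev≈-2.093237; u=1/4·(-1.076530)+2·0.179621+0·(-2.093237)≈0.090110; next y=-1/10·2.076530+3/4·0.090110≈-0.140071

0 1 2.250 0.000
1 1 0.453 1.688
2 1 2.490 0.171
3 1 0.369 1.850
4 1 2.625 0.092
5 1 0.239 1.960
6 1 2.766 -0.017
7 1 0.090 2.077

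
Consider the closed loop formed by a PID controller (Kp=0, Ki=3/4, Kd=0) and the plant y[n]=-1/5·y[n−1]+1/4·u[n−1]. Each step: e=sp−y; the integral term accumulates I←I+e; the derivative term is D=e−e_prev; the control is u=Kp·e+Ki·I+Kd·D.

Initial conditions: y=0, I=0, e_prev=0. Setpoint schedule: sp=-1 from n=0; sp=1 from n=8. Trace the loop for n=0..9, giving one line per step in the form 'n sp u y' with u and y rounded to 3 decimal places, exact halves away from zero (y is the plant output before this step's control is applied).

(exact arithmetic carried between steps; '≈' marks a value shown rounded to 6 d.p. or computed from one; I and e_prev carry over from the previous line; the table rounds u and y to 3 d.p., halves away from zero)
n=0: y=0, sp=-1, e=sp−y=-1; I=-1, D=e−e_prev=-1; u=0·(-1)+3/4·(-1)+0·(-1)=-0.75; next y=-1/5·0+1/4·(-0.75)=-0.1875
n=1: y=-0.1875, sp=-1, e=sp−y=-0.8125; I=-1.8125, D=e−e_prev=0.1875; u=0·(-0.8125)+3/4·(-1.8125)+0·0.1875=-1.359375; next y=-1/5·(-0.1875)+1/4·(-1.359375)≈-0.302344
n=2: y≈-0.302344, sp=-1, e=sp−y≈-0.697656; I≈-2.510156, D=e−e_prev≈0.114844; u=0·(-0.697656)+3/4·(-2.510156)+0·0.114844≈-1.882617; next y=-1/5·(-0.302344)+1/4·(-1.882617)≈-0.410186
n=3: y≈-0.410186, sp=-1, e=sp−y≈-0.589814; I≈-3.099971, D=e−e_prev≈0.107842; u=0·(-0.589814)+3/4·(-3.099971)+0·0.107842≈-2.324978; next y=-1/5·(-0.410186)+1/4·(-2.324978)≈-0.499207
n=4: y≈-0.499207, sp=-1, e=sp−y≈-0.500793; I≈-3.600763, D=e−e_prev≈0.089022; u=0·(-0.500793)+3/4·(-3.600763)+0·0.089022≈-2.700572; next y=-1/5·(-0.499207)+1/4·(-2.700572)≈-0.575302
n=5: y≈-0.575302, sp=-1, e=sp−y≈-0.424698; I≈-4.025462, D=e−e_prev≈0.076094; u=0·(-0.424698)+3/4·(-4.025462)+0·0.076094≈-3.019096; next y=-1/5·(-0.575302)+1/4·(-3.019096)≈-0.639714
n=6: y≈-0.639714, sp=-1, e=sp−y≈-0.360286; I≈-4.385748, D=e−e_prev≈0.064412; u=0·(-0.360286)+3/4·(-4.385748)+0·0.064412≈-3.289311; next y=-1/5·(-0.639714)+1/4·(-3.289311)≈-0.694385
n=7: y≈-0.694385, sp=-1, e=sp−y≈-0.305615; I≈-4.691363, D=e−e_prev≈0.054671; u=0·(-0.305615)+3/4·(-4.691363)+0·0.054671≈-3.518522; next y=-1/5·(-0.694385)+1/4·(-3.518522)≈-0.740754
n=8: y≈-0.740754, sp=1, e=sp−y≈1.740754; I≈-2.950609, D=e−e_prev≈2.046369; u=0·1.740754+3/4·(-2.950609)+0·2.046369≈-2.212957; next y=-1/5·(-0.740754)+1/4·(-2.212957)≈-0.405089
n=9: y≈-0.405089, sp=1, e=sp−y≈1.405089; I≈-1.545521, D=e−e_prev≈-0.335665; u=0·1.405089+3/4·(-1.545521)+0·(-0.335665)≈-1.159141; next y=-1/5·(-0.405089)+1/4·(-1.159141)≈-0.208767

0 -1 -0.750 0.000
1 -1 -1.359 -0.188
2 -1 -1.883 -0.302
3 -1 -2.325 -0.410
4 -1 -2.701 -0.499
5 -1 -3.019 -0.575
6 -1 -3.289 -0.640
7 -1 -3.519 -0.694
8 1 -2.213 -0.741
9 1 -1.159 -0.405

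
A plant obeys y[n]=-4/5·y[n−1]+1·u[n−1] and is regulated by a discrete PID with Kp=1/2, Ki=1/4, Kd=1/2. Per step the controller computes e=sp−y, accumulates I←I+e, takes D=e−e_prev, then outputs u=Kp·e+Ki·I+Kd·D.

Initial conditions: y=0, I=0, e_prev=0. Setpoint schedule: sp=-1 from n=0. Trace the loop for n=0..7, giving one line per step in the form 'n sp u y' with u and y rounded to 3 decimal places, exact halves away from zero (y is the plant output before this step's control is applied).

0 -1 -1.250 0.000
1 -1 0.563 -1.250
2 -1 -3.516 1.563
3 -1 5.160 -4.766
4 -1 -14.235 8.973
5 -1 28.123 -21.413
6 -1 -65.301 45.254
7 -1 139.917 -101.504

(exact arithmetic carried between steps; '≈' marks a value shown rounded to 6 d.p. or computed from one; I and e_prev carry over from the previous line; the table rounds u and y to 3 d.p., halves away from zero)
n=0: y=0, sp=-1, e=sp−y=-1; I=-1, D=e−e_prev=-1; u=1/2·(-1)+1/4·(-1)+1/2·(-1)=-1.25; next y=-4/5·0+1·(-1.25)=-1.25
n=1: y=-1.25, sp=-1, e=sp−y=0.25; I=-0.75, D=e−e_prev=1.25; u=1/2·0.25+1/4·(-0.75)+1/2·1.25=0.5625; next y=-4/5·(-1.25)+1·0.5625=1.5625
n=2: y=1.5625, sp=-1, e=sp−y=-2.5625; I=-3.3125, D=e−e_prev=-2.8125; u=1/2·(-2.5625)+1/4·(-3.3125)+1/2·(-2.8125)=-3.515625; next y=-4/5·1.5625+1·(-3.515625)=-4.765625
n=3: y=-4.765625, sp=-1, e=sp−y=3.765625; I=0.453125, D=e−e_prev=6.328125; u=1/2·3.765625+1/4·0.453125+1/2·6.328125≈5.160156; next y=-4/5·(-4.765625)+1·5.160156≈8.972656
n=4: y≈8.972656, sp=-1, e=sp−y≈-9.972656; I≈-9.519531, D=e−e_prev≈-13.738281; u=1/2·(-9.972656)+1/4·(-9.519531)+1/2·(-13.738281)≈-14.235352; next y=-4/5·8.972656+1·(-14.235352)≈-21.413477
n=5: y≈-21.413477, sp=-1, e=sp−y≈20.413477; I≈10.893945, D=e−e_prev≈30.386133; u=1/2·20.413477+1/4·10.893945+1/2·30.386133≈28.123291; next y=-4/5·(-21.413477)+1·28.123291≈45.254072
n=6: y≈45.254072, sp=-1, e=sp−y≈-46.254072; I≈-35.360127, D=e−e_prev≈-66.667549; u=1/2·(-46.254072)+1/4·(-35.360127)+1/2·(-66.667549)≈-65.300842; next y=-4/5·45.254072+1·(-65.300842)≈-101.504100
n=7: y≈-101.504100, sp=-1, e=sp−y≈100.504100; I≈65.143973, D=e−e_prev≈146.758172; u=1/2·100.504100+1/4·65.143973+1/2·146.758172≈139.917130; next y=-4/5·(-101.504100)+1·139.917130≈221.120410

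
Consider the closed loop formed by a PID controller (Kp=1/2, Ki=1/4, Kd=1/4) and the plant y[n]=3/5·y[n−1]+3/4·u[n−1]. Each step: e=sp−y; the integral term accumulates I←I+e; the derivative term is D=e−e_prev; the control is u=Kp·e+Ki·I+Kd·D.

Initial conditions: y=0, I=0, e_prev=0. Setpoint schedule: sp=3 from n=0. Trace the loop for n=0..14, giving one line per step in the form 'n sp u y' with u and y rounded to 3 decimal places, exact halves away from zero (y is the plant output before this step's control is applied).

0 3 3.000 0.000
1 3 0.750 2.250
2 3 1.838 1.913
3 3 1.412 2.526
4 3 1.635 2.574
5 3 1.557 2.771
6 3 1.604 2.830
7 3 1.590 2.901
8 3 1.601 2.934
9 3 1.598 2.961
10 3 1.600 2.975
11 3 1.600 2.985
12 3 1.600 2.991
13 3 1.600 2.995
14 3 1.600 2.997

(exact arithmetic carried between steps; '≈' marks a value shown rounded to 6 d.p. or computed from one; I and e_prev carry over from the previous line; the table rounds u and y to 3 d.p., halves away from zero)
n=0: y=0, sp=3, e=sp−y=3; I=3, D=e−e_prev=3; u=1/2·3+1/4·3+1/4·3=3; next y=3/5·0+3/4·3=2.25
n=1: y=2.25, sp=3, e=sp−y=0.75; I=3.75, D=e−e_prev=-2.25; u=1/2·0.75+1/4·3.75+1/4·(-2.25)=0.75; next y=3/5·2.25+3/4·0.75=1.9125
n=2: y=1.9125, sp=3, e=sp−y=1.0875; I=4.8375, D=e−e_prev=0.3375; u=1/2·1.0875+1/4·4.8375+1/4·0.3375=1.8375; next y=3/5·1.9125+3/4·1.8375=2.525625
n=3: y=2.525625, sp=3, e=sp−y=0.474375; I=5.311875, D=e−e_prev=-0.613125; u=1/2·0.474375+1/4·5.311875+1/4·(-0.613125)=1.411875; next y=3/5·2.525625+3/4·1.411875≈2.574281
n=4: y≈2.574281, sp=3, e=sp−y≈0.425719; I≈5.737594, D=e−e_prev≈-0.048656; u=1/2·0.425719+1/4·5.737594+1/4·(-0.048656)≈1.635094; next y=3/5·2.574281+3/4·1.635094≈2.770889
n=5: y≈2.770889, sp=3, e=sp−y≈0.229111; I≈5.966705, D=e−e_prev≈-0.196608; u=1/2·0.229111+1/4·5.966705+1/4·(-0.196608)≈1.557080; next y=3/5·2.770889+3/4·1.557080≈2.830343
n=6: y≈2.830343, sp=3, e=sp−y≈0.169657; I≈6.136361, D=e−e_prev≈-0.059454; u=1/2·0.169657+1/4·6.136361+1/4·(-0.059454)≈1.604055; next y=3/5·2.830343+3/4·1.604055≈2.901247
n=7: y≈2.901247, sp=3, e=sp−y≈0.098753; I≈6.235114, D=e−e_prev≈-0.070904; u=1/2·0.098753+1/4·6.235114+1/4·(-0.070904)≈1.590429; next y=3/5·2.901247+3/4·1.590429≈2.933570
n=8: y≈2.933570, sp=3, e=sp−y≈0.066430; I≈6.301544, D=e−e_prev≈-0.032323; u=1/2·0.066430+1/4·6.301544+1/4·(-0.032323)≈1.600520; next y=3/5·2.933570+3/4·1.600520≈2.960532
n=9: y≈2.960532, sp=3, e=sp−y≈0.039468; I≈6.341012, D=e−e_prev≈-0.026962; u=1/2·0.039468+1/4·6.341012+1/4·(-0.026962)≈1.598246; next y=3/5·2.960532+3/4·1.598246≈2.975004
n=10: y≈2.975004, sp=3, e=sp−y≈0.024996; I≈6.366008, D=e−e_prev≈-0.014472; u=1/2·0.024996+1/4·6.366008+1/4·(-0.014472)≈1.600382; next y=3/5·2.975004+3/4·1.600382≈2.985289
n=11: y≈2.985289, sp=3, e=sp−y≈0.014711; I≈6.380719, D=e−e_prev≈-0.010285; u=1/2·0.014711+1/4·6.380719+1/4·(-0.010285)≈1.599964; next y=3/5·2.985289+3/4·1.599964≈2.991146
n=12: y≈2.991146, sp=3, e=sp−y≈0.008854; I≈6.389572, D=e−e_prev≈-0.005857; u=1/2·0.008854+1/4·6.389572+1/4·(-0.005857)≈1.600356; next y=3/5·2.991146+3/4·1.600356≈2.994955
n=13: y≈2.994955, sp=3, e=sp−y≈0.005045; I≈6.394618, D=e−e_prev≈-0.003808; u=1/2·0.005045+1/4·6.394618+1/4·(-0.003808)≈1.600225; next y=3/5·2.994955+3/4·1.600225≈2.997142
n=14: y≈2.997142, sp=3, e=sp−y≈0.002858; I≈6.397476, D=e−e_prev≈-0.002187; u=1/2·0.002858+1/4·6.397476+1/4·(-0.002187)≈1.600252; next y=3/5·2.997142+3/4·1.600252≈2.998474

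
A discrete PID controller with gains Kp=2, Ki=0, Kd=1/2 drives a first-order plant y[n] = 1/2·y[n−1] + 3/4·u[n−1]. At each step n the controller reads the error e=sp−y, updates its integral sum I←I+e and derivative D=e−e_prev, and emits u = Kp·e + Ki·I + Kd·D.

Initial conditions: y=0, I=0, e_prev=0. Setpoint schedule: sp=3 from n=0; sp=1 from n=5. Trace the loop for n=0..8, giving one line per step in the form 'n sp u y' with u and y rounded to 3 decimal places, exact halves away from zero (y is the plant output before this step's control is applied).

(exact arithmetic carried between steps; '≈' marks a value shown rounded to 6 d.p. or computed from one; I and e_prev carry over from the previous line; the table rounds u and y to 3 d.p., halves away from zero)
n=0: y=0, sp=3, e=sp−y=3; I=3, D=e−e_prev=3; u=2·3+0·3+1/2·3=7.5; next y=1/2·0+3/4·7.5=5.625
n=1: y=5.625, sp=3, e=sp−y=-2.625; I=0.375, D=e−e_prev=-5.625; u=2·(-2.625)+0·0.375+1/2·(-5.625)=-8.0625; next y=1/2·5.625+3/4·(-8.0625)=-3.234375
n=2: y=-3.234375, sp=3, e=sp−y=6.234375; I=6.609375, D=e−e_prev=8.859375; u=2·6.234375+0·6.609375+1/2·8.859375≈16.898438; next y=1/2·(-3.234375)+3/4·16.898438≈11.056641
n=3: y≈11.056641, sp=3, e=sp−y≈-8.056641; I≈-1.447266, D=e−e_prev≈-14.291016; u=2·(-8.056641)+0·(-1.447266)+1/2·(-14.291016)≈-23.258789; next y=1/2·11.056641+3/4·(-23.258789)≈-11.915771
n=4: y≈-11.915771, sp=3, e=sp−y≈14.915771; I≈13.468506, D=e−e_prev≈22.972412; u=2·14.915771+0·13.468506+1/2·22.972412≈41.317749; next y=1/2·(-11.915771)+3/4·41.317749≈25.030426
n=5: y≈25.030426, sp=1, e=sp−y≈-24.030426; I≈-10.561920, D=e−e_prev≈-38.946198; u=2·(-24.030426)+0·(-10.561920)+1/2·(-38.946198)≈-67.533951; next y=1/2·25.030426+3/4·(-67.533951)≈-38.135250
n=6: y≈-38.135250, sp=1, e=sp−y≈39.135250; I≈28.573330, D=e−e_prev≈63.165676; u=2·39.135250+0·28.573330+1/2·63.165676≈109.853338; next y=1/2·(-38.135250)+3/4·109.853338≈63.322379
n=7: y≈63.322379, sp=1, e=sp−y≈-62.322379; I≈-33.749049, D=e−e_prev≈-101.457629; u=2·(-62.322379)+0·(-33.749049)+1/2·(-101.457629)≈-175.373572; next y=1/2·63.322379+3/4·(-175.373572)≈-99.868989
n=8: y≈-99.868989, sp=1, e=sp−y≈100.868989; I≈67.119941, D=e−e_prev≈163.191368; u=2·100.868989+0·67.119941+1/2·163.191368≈283.333663; next y=1/2·(-99.868989)+3/4·283.333663≈162.565752

0 3 7.500 0.000
1 3 -8.063 5.625
2 3 16.898 -3.234
3 3 -23.259 11.057
4 3 41.318 -11.916
5 1 -67.534 25.030
6 1 109.853 -38.135
7 1 -175.374 63.322
8 1 283.334 -99.869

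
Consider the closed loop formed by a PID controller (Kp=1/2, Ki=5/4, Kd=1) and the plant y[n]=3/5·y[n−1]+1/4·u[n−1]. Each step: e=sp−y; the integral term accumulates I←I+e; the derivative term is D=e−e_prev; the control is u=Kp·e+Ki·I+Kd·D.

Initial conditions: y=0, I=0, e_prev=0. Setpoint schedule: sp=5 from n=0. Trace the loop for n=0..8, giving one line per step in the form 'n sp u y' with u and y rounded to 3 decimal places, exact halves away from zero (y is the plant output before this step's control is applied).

(exact arithmetic carried between steps; '≈' marks a value shown rounded to 6 d.p. or computed from one; I and e_prev carry over from the previous line; the table rounds u and y to 3 d.p., halves away from zero)
n=0: y=0, sp=5, e=sp−y=5; I=5, D=e−e_prev=5; u=1/2·5+5/4·5+1·5=13.75; next y=3/5·0+1/4·13.75=3.4375
n=1: y=3.4375, sp=5, e=sp−y=1.5625; I=6.5625, D=e−e_prev=-3.4375; u=1/2·1.5625+5/4·6.5625+1·(-3.4375)=5.546875; next y=3/5·3.4375+1/4·5.546875≈3.449219
n=2: y≈3.449219, sp=5, e=sp−y≈1.550781; I≈8.113281, D=e−e_prev≈-0.011719; u=1/2·1.550781+5/4·8.113281+1·(-0.011719)≈10.905273; next y=3/5·3.449219+1/4·10.905273≈4.795850
n=3: y≈4.795850, sp=5, e=sp−y≈0.204150; I≈8.317432, D=e−e_prev≈-1.346631; u=1/2·0.204150+5/4·8.317432+1·(-1.346631)≈9.152234; next y=3/5·4.795850+1/4·9.152234≈5.165568
n=4: y≈5.165568, sp=5, e=sp−y≈-0.165568; I≈8.151863, D=e−e_prev≈-0.369719; u=1/2·(-0.165568)+5/4·8.151863+1·(-0.369719)≈9.737327; next y=3/5·5.165568+1/4·9.737327≈5.533673
n=5: y≈5.533673, sp=5, e=sp−y≈-0.533673; I≈7.618191, D=e−e_prev≈-0.368104; u=1/2·(-0.533673)+5/4·7.618191+1·(-0.368104)≈8.887798; next y=3/5·5.533673+1/4·8.887798≈5.542153
n=6: y≈5.542153, sp=5, e=sp−y≈-0.542153; I≈7.076038, D=e−e_prev≈-0.008480; u=1/2·(-0.542153)+5/4·7.076038+1·(-0.008480)≈8.565490; next y=3/5·5.542153+1/4·8.565490≈5.466664
n=7: y≈5.466664, sp=5, e=sp−y≈-0.466664; I≈6.609373, D=e−e_prev≈0.075489; u=1/2·(-0.466664)+5/4·6.609373+1·0.075489≈8.103873; next y=3/5·5.466664+1/4·8.103873≈5.305967
n=8: y≈5.305967, sp=5, e=sp−y≈-0.305967; I≈6.303406, D=e−e_prev≈0.160697; u=1/2·(-0.305967)+5/4·6.303406+1·0.160697≈7.886972; next y=3/5·5.305967+1/4·7.886972≈5.155323

0 5 13.750 0.000
1 5 5.547 3.438
2 5 10.905 3.449
3 5 9.152 4.796
4 5 9.737 5.166
5 5 8.888 5.534
6 5 8.565 5.542
7 5 8.104 5.467
8 5 7.887 5.306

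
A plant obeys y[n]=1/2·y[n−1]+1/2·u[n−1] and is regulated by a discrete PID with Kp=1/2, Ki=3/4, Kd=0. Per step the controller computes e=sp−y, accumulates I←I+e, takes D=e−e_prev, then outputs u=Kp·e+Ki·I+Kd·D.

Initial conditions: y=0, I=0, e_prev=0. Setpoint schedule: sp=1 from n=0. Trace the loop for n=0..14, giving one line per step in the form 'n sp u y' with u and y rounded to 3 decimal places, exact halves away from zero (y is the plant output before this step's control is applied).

0 1 1.250 0.000
1 1 1.219 0.625
2 1 1.129 0.922
3 1 1.058 1.025
4 1 1.019 1.042
5 1 1.002 1.030
6 1 0.997 1.016
7 1 0.997 1.006
8 1 0.998 1.002
9 1 0.999 1.000
10 1 1.000 0.999
11 1 1.000 1.000
12 1 1.000 1.000
13 1 1.000 1.000
14 1 1.000 1.000

(exact arithmetic carried between steps; '≈' marks a value shown rounded to 6 d.p. or computed from one; I and e_prev carry over from the previous line; the table rounds u and y to 3 d.p., halves away from zero)
n=0: y=0, sp=1, e=sp−y=1; I=1, D=e−e_prev=1; u=1/2·1+3/4·1+0·1=1.25; next y=1/2·0+1/2·1.25=0.625
n=1: y=0.625, sp=1, e=sp−y=0.375; I=1.375, D=e−e_prev=-0.625; u=1/2·0.375+3/4·1.375+0·(-0.625)=1.21875; next y=1/2·0.625+1/2·1.21875=0.921875
n=2: y=0.921875, sp=1, e=sp−y=0.078125; I=1.453125, D=e−e_prev=-0.296875; u=1/2·0.078125+3/4·1.453125+0·(-0.296875)≈1.128906; next y=1/2·0.921875+1/2·1.128906≈1.025391
n=3: y≈1.025391, sp=1, e=sp−y≈-0.025391; I≈1.427734, D=e−e_prev≈-0.103516; u=1/2·(-0.025391)+3/4·1.427734+0·(-0.103516)≈1.058105; next y=1/2·1.025391+1/2·1.058105≈1.041748
n=4: y≈1.041748, sp=1, e=sp−y≈-0.041748; I≈1.385986, D=e−e_prev≈-0.016357; u=1/2·(-0.041748)+3/4·1.385986+0·(-0.016357)≈1.018616; next y=1/2·1.041748+1/2·1.018616≈1.030182
n=5: y≈1.030182, sp=1, e=sp−y≈-0.030182; I≈1.355804, D=e−e_prev≈0.011566; u=1/2·(-0.030182)+3/4·1.355804+0·0.011566≈1.001762; next y=1/2·1.030182+1/2·1.001762≈1.015972
n=6: y≈1.015972, sp=1, e=sp−y≈-0.015972; I≈1.339832, D=e−e_prev≈0.014210; u=1/2·(-0.015972)+3/4·1.339832+0·0.014210≈0.996888; next y=1/2·1.015972+1/2·0.996888≈1.006430
n=7: y≈1.006430, sp=1, e=sp−y≈-0.006430; I≈1.333402, D=e−e_prev≈0.009542; u=1/2·(-0.006430)+3/4·1.333402+0·0.009542≈0.996837; next y=1/2·1.006430+1/2·0.996837≈1.001633
n=8: y≈1.001633, sp=1, e=sp−y≈-0.001633; I≈1.331769, D=e−e_prev≈0.004797; u=1/2·(-0.001633)+3/4·1.331769+0·0.004797≈0.998010; next y=1/2·1.001633+1/2·0.998010≈0.999822
n=9: y≈0.999822, sp=1, e=sp−y≈0.000178; I≈1.331947, D=e−e_prev≈0.001812; u=1/2·0.000178+3/4·1.331947+0·0.001812≈0.999050; next y=1/2·0.999822+1/2·0.999050≈0.999436
n=10: y≈0.999436, sp=1, e=sp−y≈0.000564; I≈1.332512, D=e−e_prev≈0.000386; u=1/2·0.000564+3/4·1.332512+0·0.000386≈0.999666; next y=1/2·0.999436+1/2·0.999666≈0.999551
n=11: y≈0.999551, sp=1, e=sp−y≈0.000449; I≈1.332961, D=e−e_prev≈-0.000115; u=1/2·0.000449+3/4·1.332961+0·(-0.000115)≈0.999945; next y=1/2·0.999551+1/2·0.999945≈0.999748
n=12: y≈0.999748, sp=1, e=sp−y≈0.000252; I≈1.333213, D=e−e_prev≈-0.000197; u=1/2·0.000252+3/4·1.333213+0·(-0.000197)≈1.000036; next y=1/2·0.999748+1/2·1.000036≈0.999892
n=13: y≈0.999892, sp=1, e=sp−y≈0.000108; I≈1.333321, D=e−e_prev≈-0.000144; u=1/2·0.000108+3/4·1.333321+0·(-0.000144)≈1.000045; next y=1/2·0.999892+1/2·1.000045≈0.999968
n=14: y≈0.999968, sp=1, e=sp−y≈0.000032; I≈1.333353, D=e−e_prev≈-0.000077; u=1/2·0.000032+3/4·1.333353+0·(-0.000077)≈1.000030; next y=1/2·0.999968+1/2·1.000030≈0.999999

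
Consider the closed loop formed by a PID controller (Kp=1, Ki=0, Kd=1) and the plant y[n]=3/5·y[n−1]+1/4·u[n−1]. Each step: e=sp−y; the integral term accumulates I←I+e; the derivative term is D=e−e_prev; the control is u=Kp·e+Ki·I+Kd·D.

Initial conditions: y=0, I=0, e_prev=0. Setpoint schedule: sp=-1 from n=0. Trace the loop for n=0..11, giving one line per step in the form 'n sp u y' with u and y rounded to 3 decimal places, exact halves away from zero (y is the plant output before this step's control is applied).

(exact arithmetic carried between steps; '≈' marks a value shown rounded to 6 d.p. or computed from one; I and e_prev carry over from the previous line; the table rounds u and y to 3 d.p., halves away from zero)
n=0: y=0, sp=-1, e=sp−y=-1; I=-1, D=e−e_prev=-1; u=1·(-1)+0·(-1)+1·(-1)=-2; next y=3/5·0+1/4·(-2)=-0.5
n=1: y=-0.5, sp=-1, e=sp−y=-0.5; I=-1.5, D=e−e_prev=0.5; u=1·(-0.5)+0·(-1.5)+1·0.5=0; next y=3/5·(-0.5)+1/4·0=-0.3
n=2: y=-0.3, sp=-1, e=sp−y=-0.7; I=-2.2, D=e−e_prev=-0.2; u=1·(-0.7)+0·(-2.2)+1·(-0.2)=-0.9; next y=3/5·(-0.3)+1/4·(-0.9)=-0.405
n=3: y=-0.405, sp=-1, e=sp−y=-0.595; I=-2.795, D=e−e_prev=0.105; u=1·(-0.595)+0·(-2.795)+1·0.105=-0.49; next y=3/5·(-0.405)+1/4·(-0.49)=-0.3655
n=4: y=-0.3655, sp=-1, e=sp−y=-0.6345; I=-3.4295, D=e−e_prev=-0.0395; u=1·(-0.6345)+0·(-3.4295)+1·(-0.0395)=-0.674; next y=3/5·(-0.3655)+1/4·(-0.674)=-0.3878
n=5: y=-0.3878, sp=-1, e=sp−y=-0.6122; I=-4.0417, D=e−e_prev=0.0223; u=1·(-0.6122)+0·(-4.0417)+1·0.0223=-0.5899; next y=3/5·(-0.3878)+1/4·(-0.5899)=-0.380155
n=6: y=-0.380155, sp=-1, e=sp−y=-0.619845; I=-4.661545, D=e−e_prev=-0.007645; u=1·(-0.619845)+0·(-4.661545)+1·(-0.007645)=-0.62749; next y=3/5·(-0.380155)+1/4·(-0.62749)≈-0.384966
n=7: y≈-0.384966, sp=-1, e=sp−y≈-0.615035; I≈-5.276580, D=e−e_prev≈0.004811; u=1·(-0.615035)+0·(-5.276580)+1·0.004811≈-0.610224; next y=3/5·(-0.384966)+1/4·(-0.610224)≈-0.383535
n=8: y≈-0.383535, sp=-1, e=sp−y≈-0.616465; I≈-5.893044, D=e−e_prev≈-0.001430; u=1·(-0.616465)+0·(-5.893044)+1·(-0.001430)≈-0.617895; next y=3/5·(-0.383535)+1/4·(-0.617895)≈-0.384595
n=9: y≈-0.384595, sp=-1, e=sp−y≈-0.615405; I≈-6.508449, D=e−e_prev≈0.001060; u=1·(-0.615405)+0·(-6.508449)+1·0.001060≈-0.614345; next y=3/5·(-0.384595)+1/4·(-0.614345)≈-0.384343
n=10: y≈-0.384343, sp=-1, e=sp−y≈-0.615657; I≈-7.124106, D=e−e_prev≈-0.000252; u=1·(-0.615657)+0·(-7.124106)+1·(-0.000252)≈-0.615908; next y=3/5·(-0.384343)+1/4·(-0.615908)≈-0.384583
n=11: y≈-0.384583, sp=-1, e=sp−y≈-0.615417; I≈-7.739523, D=e−e_prev≈0.000240; u=1·(-0.615417)+0·(-7.739523)+1·0.000240≈-0.615177; next y=3/5·(-0.384583)+1/4·(-0.615177)≈-0.384544

0 -1 -2.000 0.000
1 -1 0.000 -0.500
2 -1 -0.900 -0.300
3 -1 -0.490 -0.405
4 -1 -0.674 -0.366
5 -1 -0.590 -0.388
6 -1 -0.627 -0.380
7 -1 -0.610 -0.385
8 -1 -0.618 -0.384
9 -1 -0.614 -0.385
10 -1 -0.616 -0.384
11 -1 -0.615 -0.385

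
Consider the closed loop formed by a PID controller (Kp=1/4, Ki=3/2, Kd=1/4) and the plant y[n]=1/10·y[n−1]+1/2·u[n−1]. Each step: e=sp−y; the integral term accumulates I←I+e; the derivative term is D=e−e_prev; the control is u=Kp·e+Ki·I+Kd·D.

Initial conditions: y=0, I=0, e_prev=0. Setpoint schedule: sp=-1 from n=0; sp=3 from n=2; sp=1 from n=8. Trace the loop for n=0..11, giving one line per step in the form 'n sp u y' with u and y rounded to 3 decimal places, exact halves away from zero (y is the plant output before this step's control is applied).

(exact arithmetic carried between steps; '≈' marks a value shown rounded to 6 d.p. or computed from one; I and e_prev carry over from the previous line; the table rounds u and y to 3 d.p., halves away from zero)
n=0: y=0, sp=-1, e=sp−y=-1; I=-1, D=e−e_prev=-1; u=1/4·(-1)+3/2·(-1)+1/4·(-1)=-2; next y=1/10·0+1/2·(-2)=-1
n=1: y=-1, sp=-1, e=sp−y=0; I=-1, D=e−e_prev=1; u=1/4·0+3/2·(-1)+1/4·1=-1.25; next y=1/10·(-1)+1/2·(-1.25)=-0.725
n=2: y=-0.725, sp=3, e=sp−y=3.725; I=2.725, D=e−e_prev=3.725; u=1/4·3.725+3/2·2.725+1/4·3.725=5.95; next y=1/10·(-0.725)+1/2·5.95=2.9025
n=3: y=2.9025, sp=3, e=sp−y=0.0975; I=2.8225, D=e−e_prev=-3.6275; u=1/4·0.0975+3/2·2.8225+1/4·(-3.6275)=3.35125; next y=1/10·2.9025+1/2·3.35125=1.965875
n=4: y=1.965875, sp=3, e=sp−y=1.034125; I=3.856625, D=e−e_prev=0.936625; u=1/4·1.034125+3/2·3.856625+1/4·0.936625=6.277625; next y=1/10·1.965875+1/2·6.277625=3.3354
n=5: y=3.3354, sp=3, e=sp−y=-0.3354; I=3.521225, D=e−e_prev=-1.369525; u=1/4·(-0.3354)+3/2·3.521225+1/4·(-1.369525)≈4.855606; next y=1/10·3.3354+1/2·4.855606≈2.761343
n=6: y≈2.761343, sp=3, e=sp−y≈0.238657; I≈3.759882, D=e−e_prev≈0.574057; u=1/4·0.238657+3/2·3.759882+1/4·0.574057≈5.843001; next y=1/10·2.761343+1/2·5.843001≈3.197635
n=7: y≈3.197635, sp=3, e=sp−y≈-0.197635; I≈3.562247, D=e−e_prev≈-0.436292; u=1/4·(-0.197635)+3/2·3.562247+1/4·(-0.436292)≈5.184889; next y=1/10·3.197635+1/2·5.184889≈2.912208
n=8: y≈2.912208, sp=1, e=sp−y≈-1.912208; I≈1.650039, D=e−e_prev≈-1.714573; u=1/4·(-1.912208)+3/2·1.650039+1/4·(-1.714573)≈1.568363; next y=1/10·2.912208+1/2·1.568363≈1.075403
n=9: y≈1.075403, sp=1, e=sp−y≈-0.075403; I≈1.574637, D=e−e_prev≈1.836805; u=1/4·(-0.075403)+3/2·1.574637+1/4·1.836805≈2.802306; next y=1/10·1.075403+1/2·2.802306≈1.508693
n=10: y≈1.508693, sp=1, e=sp−y≈-0.508693; I≈1.065944, D=e−e_prev≈-0.433291; u=1/4·(-0.508693)+3/2·1.065944+1/4·(-0.433291)≈1.363419; next y=1/10·1.508693+1/2·1.363419≈0.832579
n=11: y≈0.832579, sp=1, e=sp−y≈0.167421; I≈1.233365, D=e−e_prev≈0.676114; u=1/4·0.167421+3/2·1.233365+1/4·0.676114≈2.060931; next y=1/10·0.832579+1/2·2.060931≈1.113723

0 -1 -2.000 0.000
1 -1 -1.250 -1.000
2 3 5.950 -0.725
3 3 3.351 2.903
4 3 6.278 1.966
5 3 4.856 3.335
6 3 5.843 2.761
7 3 5.185 3.198
8 1 1.568 2.912
9 1 2.802 1.075
10 1 1.363 1.509
11 1 2.061 0.833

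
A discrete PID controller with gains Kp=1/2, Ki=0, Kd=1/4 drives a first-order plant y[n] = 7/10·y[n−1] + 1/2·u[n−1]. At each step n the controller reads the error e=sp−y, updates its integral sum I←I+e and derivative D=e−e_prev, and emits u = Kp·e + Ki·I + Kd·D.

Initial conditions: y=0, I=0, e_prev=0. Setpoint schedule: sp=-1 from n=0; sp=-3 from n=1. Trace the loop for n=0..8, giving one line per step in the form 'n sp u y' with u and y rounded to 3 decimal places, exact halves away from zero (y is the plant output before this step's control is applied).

0 -1 -0.750 0.000
1 -3 -1.719 -0.375
2 -3 -0.752 -1.122
3 -3 -0.909 -1.161
4 -3 -0.840 -1.268
5 -3 -0.837 -1.307
6 -3 -0.827 -1.333
7 -3 -0.823 -1.347
8 -3 -0.821 -1.354

(exact arithmetic carried between steps; '≈' marks a value shown rounded to 6 d.p. or computed from one; I and e_prev carry over from the previous line; the table rounds u and y to 3 d.p., halves away from zero)
n=0: y=0, sp=-1, e=sp−y=-1; I=-1, D=e−e_prev=-1; u=1/2·(-1)+0·(-1)+1/4·(-1)=-0.75; next y=7/10·0+1/2·(-0.75)=-0.375
n=1: y=-0.375, sp=-3, e=sp−y=-2.625; I=-3.625, D=e−e_prev=-1.625; u=1/2·(-2.625)+0·(-3.625)+1/4·(-1.625)=-1.71875; next y=7/10·(-0.375)+1/2·(-1.71875)=-1.121875
n=2: y=-1.121875, sp=-3, e=sp−y=-1.878125; I=-5.503125, D=e−e_prev=0.746875; u=1/2·(-1.878125)+0·(-5.503125)+1/4·0.746875≈-0.752344; next y=7/10·(-1.121875)+1/2·(-0.752344)≈-1.161484
n=3: y≈-1.161484, sp=-3, e=sp−y≈-1.838516; I≈-7.341641, D=e−e_prev≈0.039609; u=1/2·(-1.838516)+0·(-7.341641)+1/4·0.039609≈-0.909355; next y=7/10·(-1.161484)+1/2·(-0.909355)≈-1.267717
n=4: y≈-1.267717, sp=-3, e=sp−y≈-1.732283; I≈-9.073924, D=e−e_prev≈0.106232; u=1/2·(-1.732283)+0·(-9.073924)+1/4·0.106232≈-0.839583; next y=7/10·(-1.267717)+1/2·(-0.839583)≈-1.307194
n=5: y≈-1.307194, sp=-3, e=sp−y≈-1.692806; I≈-10.766730, D=e−e_prev≈0.039477; u=1/2·(-1.692806)+0·(-10.766730)+1/4·0.039477≈-0.836534; next y=7/10·(-1.307194)+1/2·(-0.836534)≈-1.333302
n=6: y≈-1.333302, sp=-3, e=sp−y≈-1.666698; I≈-12.433428, D=e−e_prev≈0.026109; u=1/2·(-1.666698)+0·(-12.433428)+1/4·0.026109≈-0.826822; next y=7/10·(-1.333302)+1/2·(-0.826822)≈-1.346722
n=7: y≈-1.346722, sp=-3, e=sp−y≈-1.653278; I≈-14.086705, D=e−e_prev≈0.013420; u=1/2·(-1.653278)+0·(-14.086705)+1/4·0.013420≈-0.823284; next y=7/10·(-1.346722)+1/2·(-0.823284)≈-1.354348
n=8: y≈-1.354348, sp=-3, e=sp−y≈-1.645652; I≈-15.732358, D=e−e_prev≈0.007625; u=1/2·(-1.645652)+0·(-15.732358)+1/4·0.007625≈-0.820920; next y=7/10·(-1.354348)+1/2·(-0.820920)≈-1.358503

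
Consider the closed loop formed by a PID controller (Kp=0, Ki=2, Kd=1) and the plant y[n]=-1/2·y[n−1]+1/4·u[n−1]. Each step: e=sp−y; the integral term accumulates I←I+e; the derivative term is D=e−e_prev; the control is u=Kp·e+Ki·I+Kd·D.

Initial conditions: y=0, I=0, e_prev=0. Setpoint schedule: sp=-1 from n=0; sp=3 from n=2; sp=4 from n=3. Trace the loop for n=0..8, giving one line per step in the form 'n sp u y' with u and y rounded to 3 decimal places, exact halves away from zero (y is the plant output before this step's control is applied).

(exact arithmetic carried between steps; '≈' marks a value shown rounded to 6 d.p. or computed from one; I and e_prev carry over from the previous line; the table rounds u and y to 3 d.p., halves away from zero)
n=0: y=0, sp=-1, e=sp−y=-1; I=-1, D=e−e_prev=-1; u=0·(-1)+2·(-1)+1·(-1)=-3; next y=-1/2·0+1/4·(-3)=-0.75
n=1: y=-0.75, sp=-1, e=sp−y=-0.25; I=-1.25, D=e−e_prev=0.75; u=0·(-0.25)+2·(-1.25)+1·0.75=-1.75; next y=-1/2·(-0.75)+1/4·(-1.75)=-0.0625
n=2: y=-0.0625, sp=3, e=sp−y=3.0625; I=1.8125, D=e−e_prev=3.3125; u=0·3.0625+2·1.8125+1·3.3125=6.9375; next y=-1/2·(-0.0625)+1/4·6.9375=1.765625
n=3: y=1.765625, sp=4, e=sp−y=2.234375; I=4.046875, D=e−e_prev=-0.828125; u=0·2.234375+2·4.046875+1·(-0.828125)=7.265625; next y=-1/2·1.765625+1/4·7.265625≈0.933594
n=4: y≈0.933594, sp=4, e=sp−y≈3.066406; I≈7.113281, D=e−e_prev≈0.832031; u=0·3.066406+2·7.113281+1·0.832031≈15.058594; next y=-1/2·0.933594+1/4·15.058594≈3.297852
n=5: y≈3.297852, sp=4, e=sp−y≈0.702148; I≈7.815430, D=e−e_prev≈-2.364258; u=0·0.702148+2·7.815430+1·(-2.364258)≈13.266602; next y=-1/2·3.297852+1/4·13.266602≈1.667725
n=6: y≈1.667725, sp=4, e=sp−y≈2.332275; I≈10.147705, D=e−e_prev≈1.630127; u=0·2.332275+2·10.147705+1·1.630127≈21.925537; next y=-1/2·1.667725+1/4·21.925537≈4.647522
n=7: y≈4.647522, sp=4, e=sp−y≈-0.647522; I≈9.500183, D=e−e_prev≈-2.979797; u=0·(-0.647522)+2·9.500183+1·(-2.979797)≈16.020569; next y=-1/2·4.647522+1/4·16.020569≈1.681381
n=8: y≈1.681381, sp=4, e=sp−y≈2.318619; I≈11.818802, D=e−e_prev≈2.966141; u=0·2.318619+2·11.818802+1·2.966141≈26.603745; next y=-1/2·1.681381+1/4·26.603745≈5.810246

0 -1 -3.000 0.000
1 -1 -1.750 -0.750
2 3 6.938 -0.063
3 4 7.266 1.766
4 4 15.059 0.934
5 4 13.267 3.298
6 4 21.926 1.668
7 4 16.021 4.648
8 4 26.604 1.681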